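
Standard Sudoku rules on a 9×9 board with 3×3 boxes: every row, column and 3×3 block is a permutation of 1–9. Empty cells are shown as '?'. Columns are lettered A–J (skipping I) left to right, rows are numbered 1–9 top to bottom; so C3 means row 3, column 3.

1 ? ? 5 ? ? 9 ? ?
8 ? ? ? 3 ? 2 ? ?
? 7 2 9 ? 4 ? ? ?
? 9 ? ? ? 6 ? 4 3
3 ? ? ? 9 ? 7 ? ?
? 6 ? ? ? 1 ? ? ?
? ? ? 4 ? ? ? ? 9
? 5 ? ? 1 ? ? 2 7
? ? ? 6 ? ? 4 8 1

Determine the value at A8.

4

B2 = 4: row 2 has {2,3,8}; col 2 has {5,6,7,9}; box has {1,2,7,8} → only 4 remains.
F2 = 7: row 2 has {2,3,4,8}; col 6 has {1,4,6}; box has {3,4,5,9} → only 7 remains.
B1 = 3: row 1 has {1,5,9}; col 2 has {4,5,6,7,9}; box has {1,2,4,7,8} → only 3 remains.
C1 = 6: row 1 has {1,3,5,9}; col 3 has {2}; box has {1,2,3,4,7,8} → only 6 remains.
H1 = 7: row 1 has {1,3,5,6,9}; col 8 has {2,4,8}; box has {2,9} → only 7 remains.
D2 = 1: row 2 has {2,3,4,7,8}; col 4 has {4,5,6,9}; box has {3,4,5,7,9} → only 1 remains.
A3 = 5: row 3 has {2,4,7,9}; col 1 has {1,3,8}; box has {1,2,3,4,6,7,8} → only 5 remains.
B9 = 2: row 9 has {1,4,6,8}; col 2 has {3,4,5,6,7,9}; box has {5} → only 2 remains.
C2 = 9: row 2 has {1,2,3,4,7,8}; col 3 has {2,6}; box has {1,2,3,4,5,6,7,8} → only 9 remains.
J1 = 4: in row 1, 4 can only go here (every other open cell in that row sees a 4).
C5 = 4: in row 5, 4 can only go here (every other open cell in that row sees a 4).
D6 = 3: in row 6, 3 can only go here (every other open cell in that row sees a 3).
E6 = 4: in row 6, 4 can only go here (every other open cell in that row sees a 4).
H6 = 9: in row 6, 9 can only go here (every other open cell in that row sees a 9).
D8 = 8: row 8 has {1,2,5,7}; col 4 has {1,3,4,5,6,9}; box has {1,4,6} → only 8 remains.
D5 = 2: row 5 has {3,4,7,9}; col 4 has {1,3,4,5,6,8,9}; box has {1,3,4,6,9} → only 2 remains.
C8 = 3: row 8 has {1,2,5,7,8}; col 3 has {2,4,6,9}; box has {2,5} → only 3 remains.
F8 = 9: row 8 has {1,2,3,5,7,8}; col 6 has {1,4,6,7}; box has {1,4,6,8} → only 9 remains.
G8 = 6: row 8 has {1,2,3,5,7,8,9}; col 7 has {2,4,7,9}; box has {1,2,4,7,8,9} → only 6 remains.
C9 = 7: row 9 has {1,2,4,6,8}; col 3 has {2,3,4,6,9}; box has {2,3,5} → only 7 remains.
E9 = 5: row 9 has {1,2,4,6,7,8}; col 5 has {1,3,4,9}; box has {1,4,6,8,9} → only 5 remains.
F9 = 3: row 9 has {1,2,4,5,6,7,8}; col 6 has {1,4,6,7,9}; box has {1,4,5,6,8,9} → only 3 remains.
D4 = 7: row 4 has {3,4,6,9}; col 4 has {1,2,3,4,5,6,8,9}; box has {1,2,3,4,6,9} → only 7 remains.
E4 = 8: row 4 has {3,4,6,7,9}; col 5 has {1,3,4,5,9}; box has {1,2,3,4,6,7,9} → only 8 remains.
F5 = 5: row 5 has {2,3,4,7,9}; col 6 has {1,3,4,6,7,9}; box has {1,2,3,4,6,7,8,9} → only 5 remains.
A7 = 6: row 7 has {4,9}; col 1 has {1,3,5,8}; box has {2,3,5,7} → only 6 remains.
F7 = 2: row 7 has {4,6,9}; col 6 has {1,3,4,5,6,7,9}; box has {1,3,4,5,6,8,9} → only 2 remains.
A8 = 4: row 8 has {1,2,3,5,6,7,8,9}; col 1 has {1,3,5,6,8}; box has {2,3,5,6,7} → only 4 remains.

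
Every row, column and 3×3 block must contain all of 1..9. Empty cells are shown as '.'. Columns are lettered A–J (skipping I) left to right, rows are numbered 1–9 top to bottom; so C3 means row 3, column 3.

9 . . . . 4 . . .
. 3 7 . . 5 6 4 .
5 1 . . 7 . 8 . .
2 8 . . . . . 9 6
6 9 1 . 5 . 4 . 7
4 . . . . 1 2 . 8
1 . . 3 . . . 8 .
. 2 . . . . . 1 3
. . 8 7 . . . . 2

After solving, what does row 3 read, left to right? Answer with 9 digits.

514673829

B1 = 6 (sole candidate).
C1 = 2 (sole candidate).
A2 = 8 (sole candidate).
C3 = 4: row 3 has {1,5,7,8}; col 3 has {1,2,7,8}; box has {1,2,3,5,6,7,8,9} → only 4 remains.
J3 = 9: row 3 has {1,4,5,7,8}; col 9 has {2,3,6,7,8}; box has {4,6,8} → only 9 remains.
D4 = 4 (sole candidate).
E4 = 3 (sole candidate).
F4 = 7 (sole candidate).
H5 = 3 (sole candidate).
H6 = 5 (sole candidate).
A8 = 7 (sole candidate).
A9 = 3 (sole candidate).
H9 = 6 (sole candidate).
H1 = 7 (sole candidate).
J2 = 1 (sole candidate).
H3 = 2: row 3 has {1,4,5,7,8,9}; col 8 has {1,3,4,5,6,7,8,9}; box has {1,4,6,7,8,9} → only 2 remains.
C4 = 5 (sole candidate).
G4 = 1 (sole candidate).
B6 = 7 (sole candidate).
C6 = 3 (sole candidate).
F9 = 9 (sole candidate).
G9 = 5 (sole candidate).
G1 = 3 (sole candidate).
J1 = 5 (sole candidate).
D3 = 6: row 3 has {1,2,4,5,7,8,9}; col 4 has {3,4,7}; box has {4,5,7} → only 6 remains.
F3 = 3: row 3 has {1,2,4,5,6,7,8,9}; col 6 has {1,4,5,7,9}; box has {4,5,6,7} → only 3 remains.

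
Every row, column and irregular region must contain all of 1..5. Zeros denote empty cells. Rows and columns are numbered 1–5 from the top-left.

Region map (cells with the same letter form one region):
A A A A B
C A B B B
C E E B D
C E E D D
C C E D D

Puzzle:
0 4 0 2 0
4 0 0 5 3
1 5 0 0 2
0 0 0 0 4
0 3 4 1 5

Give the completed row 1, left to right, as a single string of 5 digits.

34521

row 1, column 5 = 1: row 1 has {2,4}; col 5 has {2,3,4,5}; region has {3,5} → only 1 remains.
row 2, column 2 = 1: row 2 has {3,4,5}; col 2 has {3,4,5}; region has {2,4} → only 1 remains.
row 2, column 3 = 2: row 2 has {1,3,4,5}; col 3 has {4}; region has {1,3,5} → only 2 remains.
row 3, column 3 = 3: row 3 has {1,2,5}; col 3 has {2,4}; region has {4,5} → only 3 remains.
row 3, column 4 = 4: row 3 has {1,2,3,5}; col 4 has {1,2,5}; region has {1,2,3,5} → only 4 remains.
row 4, column 2 = 2: row 4 has {4}; col 2 has {1,3,4,5}; region has {3,4,5} → only 2 remains.
row 4, column 3 = 1: row 4 has {2,4}; col 3 has {2,3,4}; region has {2,3,4,5} → only 1 remains.
row 4, column 4 = 3: row 4 has {1,2,4}; col 4 has {1,2,4,5}; region has {1,2,4,5} → only 3 remains.
row 5, column 1 = 2: row 5 has {1,3,4,5}; col 1 has {1,4}; region has {1,3,4} → only 2 remains.
row 1, column 3 = 5: row 1 has {1,2,4}; col 3 has {1,2,3,4}; region has {1,2,4} → only 5 remains.
row 4, column 1 = 5: row 4 has {1,2,3,4}; col 1 has {1,2,4}; region has {1,2,3,4} → only 5 remains.
row 1, column 1 = 3: row 1 has {1,2,4,5}; col 1 has {1,2,4,5}; region has {1,2,4,5} → only 3 remains.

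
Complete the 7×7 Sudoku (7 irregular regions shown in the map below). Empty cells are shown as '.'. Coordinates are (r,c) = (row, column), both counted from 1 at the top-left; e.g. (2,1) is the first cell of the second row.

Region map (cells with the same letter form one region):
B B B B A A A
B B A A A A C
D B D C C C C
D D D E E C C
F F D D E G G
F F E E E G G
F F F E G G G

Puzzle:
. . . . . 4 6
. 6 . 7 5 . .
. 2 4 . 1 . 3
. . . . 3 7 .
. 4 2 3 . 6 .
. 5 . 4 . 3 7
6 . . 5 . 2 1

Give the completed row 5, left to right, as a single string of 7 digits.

(1,4) = 1: row 1 has {4,6}; col 4 has {3,4,5,7}; region has {2,6} → only 1 remains.
(1,5) = 2: row 1 has {1,4,6}; col 5 has {1,3,5}; region has {4,5,6,7} → only 2 remains.
(2,6) = 1: row 2 has {5,6,7}; col 6 has {2,3,4,6,7}; region has {2,4,5,6,7} → only 1 remains.
(3,4) = 6: row 3 has {1,2,3,4}; col 4 has {1,3,4,5,7}; region has {1,3,7} → only 6 remains.
(3,6) = 5: row 3 has {1,2,3,4,6}; col 6 has {1,2,3,4,6,7}; region has {1,3,6,7} → only 5 remains.
(4,2) = 1: row 4 has {3,7}; col 2 has {2,4,5,6}; region has {2,3,4} → only 1 remains.
(4,4) = 2: row 4 has {1,3,7}; col 4 has {1,3,4,5,6,7}; region has {3,4,5} → only 2 remains.
(4,7) = 4: row 4 has {1,2,3,7}; col 7 has {1,3,6,7}; region has {1,3,5,6,7} → only 4 remains.
(5,5) = 7: row 5 has {2,3,4,6}; col 5 has {1,2,3,5}; region has {2,3,4,5} → only 7 remains.
(5,7) = 5: row 5 has {2,3,4,6,7}; col 7 has {1,3,4,6,7}; region has {1,2,3,6,7} → only 5 remains.
(6,5) = 6: row 6 has {3,4,5,7}; col 5 has {1,2,3,5,7}; region has {2,3,4,5,7} → only 6 remains.
(7,5) = 4: row 7 has {1,2,5,6}; col 5 has {1,2,3,5,6,7}; region has {1,2,3,5,6,7} → only 4 remains.
(2,3) = 3: row 2 has {1,5,6,7}; col 3 has {2,4}; region has {1,2,4,5,6,7} → only 3 remains.
(2,7) = 2: row 2 has {1,3,5,6,7}; col 7 has {1,3,4,5,6,7}; region has {1,3,4,5,6,7} → only 2 remains.
(3,1) = 7: row 3 has {1,2,3,4,5,6}; col 1 has {6}; region has {1,2,3,4} → only 7 remains.
(4,1) = 5: row 4 has {1,2,3,4,7}; col 1 has {6,7}; region has {1,2,3,4,7} → only 5 remains.
(4,3) = 6: row 4 has {1,2,3,4,5,7}; col 3 has {2,3,4}; region has {1,2,3,4,5,7} → only 6 remains.
(5,1) = 1: row 5 has {2,3,4,5,6,7}; col 1 has {5,6,7}; region has {4,5,6} → only 1 remains.

1423765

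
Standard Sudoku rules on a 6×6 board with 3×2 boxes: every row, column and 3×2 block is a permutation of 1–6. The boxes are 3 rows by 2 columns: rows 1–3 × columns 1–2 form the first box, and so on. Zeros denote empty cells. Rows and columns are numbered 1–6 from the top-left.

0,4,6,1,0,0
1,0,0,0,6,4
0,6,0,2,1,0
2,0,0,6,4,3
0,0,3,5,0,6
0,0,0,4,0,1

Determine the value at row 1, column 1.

row 2, column 3 = 5: row 2 has {1,4,6}; col 3 has {3,6}; box has {1,2,6} → only 5 remains.
row 2, column 4 = 3: row 2 has {1,4,5,6}; col 4 has {1,2,4,5,6}; box has {1,2,5,6} → only 3 remains.
row 3, column 3 = 4: row 3 has {1,2,6}; col 3 has {3,5,6}; box has {1,2,3,5,6} → only 4 remains.
row 3, column 6 = 5: row 3 has {1,2,4,6}; col 6 has {1,3,4,6}; box has {1,4,6} → only 5 remains.
row 4, column 3 = 1: row 4 has {2,3,4,6}; col 3 has {3,4,5,6}; box has {3,4,5,6} → only 1 remains.
row 5, column 1 = 4: row 5 has {3,5,6}; col 1 has {1,2}; box has {2} → only 4 remains.
row 5, column 2 = 1: row 5 has {3,4,5,6}; col 2 has {4,6}; box has {2,4} → only 1 remains.
row 5, column 5 = 2: row 5 has {1,3,4,5,6}; col 5 has {1,4,6}; box has {1,3,4,6} → only 2 remains.
row 6, column 3 = 2: row 6 has {1,4}; col 3 has {1,3,4,5,6}; box has {1,3,4,5,6} → only 2 remains.
row 6, column 5 = 5: row 6 has {1,2,4}; col 5 has {1,2,4,6}; box has {1,2,3,4,6} → only 5 remains.
row 1, column 5 = 3: row 1 has {1,4,6}; col 5 has {1,2,4,5,6}; box has {1,4,5,6} → only 3 remains.
row 1, column 6 = 2: row 1 has {1,3,4,6}; col 6 has {1,3,4,5,6}; box has {1,3,4,5,6} → only 2 remains.
row 2, column 2 = 2: row 2 has {1,3,4,5,6}; col 2 has {1,4,6}; box has {1,4,6} → only 2 remains.
row 3, column 1 = 3: row 3 has {1,2,4,5,6}; col 1 has {1,2,4}; box has {1,2,4,6} → only 3 remains.
row 4, column 2 = 5: row 4 has {1,2,3,4,6}; col 2 has {1,2,4,6}; box has {1,2,4} → only 5 remains.
row 6, column 1 = 6: row 6 has {1,2,4,5}; col 1 has {1,2,3,4}; box has {1,2,4,5} → only 6 remains.
row 6, column 2 = 3: row 6 has {1,2,4,5,6}; col 2 has {1,2,4,5,6}; box has {1,2,4,5,6} → only 3 remains.
row 1, column 1 = 5: row 1 has {1,2,3,4,6}; col 1 has {1,2,3,4,6}; box has {1,2,3,4,6} → only 5 remains.

5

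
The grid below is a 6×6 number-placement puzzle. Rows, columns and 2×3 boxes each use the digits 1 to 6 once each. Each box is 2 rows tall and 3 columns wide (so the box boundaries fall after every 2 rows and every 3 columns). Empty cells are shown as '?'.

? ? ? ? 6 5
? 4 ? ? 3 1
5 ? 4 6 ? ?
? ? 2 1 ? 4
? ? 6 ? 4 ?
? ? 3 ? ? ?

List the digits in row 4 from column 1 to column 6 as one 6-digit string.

362154

r1c3 = 1 (sole candidate).
r2c3 = 5 (sole candidate).
r2c4 = 2 (sole candidate).
r3c5 = 2 (sole candidate).
r3c6 = 3 (sole candidate).
r4c5 = 5: row 4 has {1,2,4}; col 5 has {2,3,4,6}; box has {1,2,3,4,6} → only 5 remains.
r5c6 = 2 (sole candidate).
r6c4 = 5 (sole candidate).
r6c5 = 1 (sole candidate).
r6c6 = 6 (sole candidate).
r1c4 = 4 (sole candidate).
r2c1 = 6 (sole candidate).
r3c2 = 1 (sole candidate).
r4c1 = 3: row 4 has {1,2,4,5}; col 1 has {5,6}; box has {1,2,4,5} → only 3 remains.
r4c2 = 6: row 4 has {1,2,3,4,5}; col 2 has {1,4}; box has {1,2,3,4,5} → only 6 remains.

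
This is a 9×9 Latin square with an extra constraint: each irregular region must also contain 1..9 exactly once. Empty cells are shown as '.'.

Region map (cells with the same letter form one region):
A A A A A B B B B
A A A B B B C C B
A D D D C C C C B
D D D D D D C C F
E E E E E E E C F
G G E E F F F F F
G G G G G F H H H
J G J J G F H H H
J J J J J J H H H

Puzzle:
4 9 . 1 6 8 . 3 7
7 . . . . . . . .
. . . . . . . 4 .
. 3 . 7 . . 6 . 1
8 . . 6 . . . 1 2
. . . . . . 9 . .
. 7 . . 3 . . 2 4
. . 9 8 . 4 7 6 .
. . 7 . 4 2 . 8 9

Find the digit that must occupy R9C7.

5

R2C4 = 4: in row 2, 4 can only go here (every other open cell in that row sees a 4).
R4C3 = 4: in row 4, 4 can only go here (every other open cell in that row sees a 4).
R4C5 = 8: in row 4, 8 can only go here (every other open cell in that row sees an 8).
R3C7 = 8: in row 3, 8 can only go here (every other open cell in that row sees an 8).
R4C1 = 2: in row 4, 2 can only go here (every other open cell in that row sees a 2).
R3C5 = 2: in row 3, 2 can only go here (every other open cell in that row sees a 2).
R3C6 = 7: in row 3, 7 can only go here (every other open cell in that row sees a 7).
R3C1 = 3: in row 3, 3 can only go here (every other open cell in that row sees a 3).
R3C4 = 9: in row 3, 9 can only go here (every other open cell in that row sees a 9).
R4C6 = 5: row 4 has {1,2,3,4,6,7,8}; col 6 has {2,4,7,8}; region has {2,3,4,7,8,9} → only 5 remains.
R4C8 = 9: row 4 has {1,2,3,4,5,6,7,8}; col 8 has {1,2,3,4,6,8}; region has {1,2,4,6,7,8} → only 9 remains.
R7C4 = 5: row 7 has {2,3,4,7}; col 4 has {1,4,6,7,8,9}; region has {3,7} → only 5 remains.
R7C6 = 6: row 7 has {2,3,4,5,7}; col 6 has {2,4,5,7,8}; region has {1,2,4,9} → only 6 remains.
R7C7 = 1: row 7 has {2,3,4,5,6,7}; col 7 has {6,7,8,9}; region has {2,4,6,7,8,9} → only 1 remains.
R8C5 = 1: row 8 has {4,6,7,8,9}; col 5 has {2,3,4,6,8}; region has {3,5,7} → only 1 remains.
R9C4 = 3: row 9 has {2,4,7,8,9}; col 4 has {1,4,5,6,7,8,9}; region has {2,4,7,8,9} → only 3 remains.
R9C7 = 5: row 9 has {2,3,4,7,8,9}; col 7 has {1,6,7,8,9}; region has {1,2,4,6,7,8,9} → only 5 remains.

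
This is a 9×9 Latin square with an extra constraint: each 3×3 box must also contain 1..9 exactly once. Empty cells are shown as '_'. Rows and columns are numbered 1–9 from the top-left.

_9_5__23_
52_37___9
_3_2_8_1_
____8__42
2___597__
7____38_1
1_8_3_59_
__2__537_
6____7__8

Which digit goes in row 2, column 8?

row 3, column 1 = 4 (sole candidate).
row 3, column 7 = 6 (sole candidate).
row 4, column 7 = 9 (sole candidate).
row 5, column 8 = 6 (sole candidate).
row 5, column 9 = 3 (sole candidate).
row 6, column 8 = 5 (sole candidate).
row 8, column 1 = 9 (sole candidate).
row 8, column 2 = 4 (sole candidate).
row 8, column 9 = 6 (sole candidate).
row 9, column 2 = 5 (sole candidate).
row 9, column 3 = 3 (sole candidate).
row 9, column 8 = 2 (sole candidate).
row 1, column 1 = 8 (sole candidate).
row 2, column 7 = 4 (sole candidate).
row 2, column 8 = 8: row 2 has {2,3,4,5,7,9}; col 8 has {1,2,3,4,5,6,7,9}; box has {1,2,3,4,6,9} → only 8 remains.

8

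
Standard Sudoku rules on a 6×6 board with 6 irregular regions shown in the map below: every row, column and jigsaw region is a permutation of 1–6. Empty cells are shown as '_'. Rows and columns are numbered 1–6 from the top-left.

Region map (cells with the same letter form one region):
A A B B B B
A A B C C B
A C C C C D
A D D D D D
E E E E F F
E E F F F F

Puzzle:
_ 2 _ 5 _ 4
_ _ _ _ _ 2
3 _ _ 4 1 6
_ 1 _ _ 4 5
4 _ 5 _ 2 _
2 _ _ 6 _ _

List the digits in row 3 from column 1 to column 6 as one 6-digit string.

R2C4 = 3: row 2 has {2}; col 4 has {4,5,6}; region has {1,4} → only 3 remains.
R3C2 = 5: row 3 has {1,3,4,6}; col 2 has {1,2}; region has {1,3,4} → only 5 remains.
R3C3 = 2: row 3 has {1,3,4,5,6}; col 3 has {5}; region has {1,3,4,5} → only 2 remains.

352416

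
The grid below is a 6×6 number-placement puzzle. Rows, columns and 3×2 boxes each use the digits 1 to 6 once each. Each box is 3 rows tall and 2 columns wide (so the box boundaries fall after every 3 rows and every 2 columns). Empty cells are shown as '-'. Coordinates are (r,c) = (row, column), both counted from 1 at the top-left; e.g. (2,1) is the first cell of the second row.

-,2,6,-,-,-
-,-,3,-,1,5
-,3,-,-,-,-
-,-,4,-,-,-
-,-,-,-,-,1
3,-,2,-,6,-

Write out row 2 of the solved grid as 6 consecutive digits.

(5,3) = 5: row 5 has {1}; col 3 has {2,3,4,6}; box has {2,4} → only 5 remains.
(6,4) = 1: row 6 has {2,3,6}; col 4 has {}; box has {2,4,5} → only 1 remains.
(6,6) = 4: row 6 has {1,2,3,6}; col 6 has {1,5}; box has {1,6} → only 4 remains.
(1,6) = 3: row 1 has {2,6}; col 6 has {1,4,5}; box has {1,5} → only 3 remains.
(3,3) = 1: row 3 has {3}; col 3 has {2,3,4,5,6}; box has {3,6} → only 1 remains.
(4,6) = 2: row 4 has {4}; col 6 has {1,3,4,5}; box has {1,4,6} → only 2 remains.
(5,5) = 3: row 5 has {1,5}; col 5 has {1,6}; box has {1,2,4,6} → only 3 remains.
(6,2) = 5: row 6 has {1,2,3,4,6}; col 2 has {2,3}; box has {3} → only 5 remains.
(1,5) = 4: row 1 has {2,3,6}; col 5 has {1,3,6}; box has {1,3,5} → only 4 remains.
(3,5) = 2: row 3 has {1,3}; col 5 has {1,3,4,6}; box has {1,3,4,5} → only 2 remains.
(3,6) = 6: row 3 has {1,2,3}; col 6 has {1,2,3,4,5}; box has {1,2,3,4,5} → only 6 remains.
(4,5) = 5: row 4 has {2,4}; col 5 has {1,2,3,4,6}; box has {1,2,3,4,6} → only 5 remains.
(5,4) = 6: row 5 has {1,3,5}; col 4 has {1}; box has {1,2,4,5} → only 6 remains.
(1,4) = 5: row 1 has {2,3,4,6}; col 4 has {1,6}; box has {1,3,6} → only 5 remains.
(3,4) = 4: row 3 has {1,2,3,6}; col 4 has {1,5,6}; box has {1,3,5,6} → only 4 remains.
(4,4) = 3: row 4 has {2,4,5}; col 4 has {1,4,5,6}; box has {1,2,4,5,6} → only 3 remains.
(5,2) = 4: row 5 has {1,3,5,6}; col 2 has {2,3,5}; box has {3,5} → only 4 remains.
(1,1) = 1: row 1 has {2,3,4,5,6}; col 1 has {3}; box has {2,3} → only 1 remains.
(2,2) = 6: row 2 has {1,3,5}; col 2 has {2,3,4,5}; box has {1,2,3} → only 6 remains.
(2,4) = 2: row 2 has {1,3,5,6}; col 4 has {1,3,4,5,6}; box has {1,3,4,5,6} → only 2 remains.
(3,1) = 5: row 3 has {1,2,3,4,6}; col 1 has {1,3}; box has {1,2,3,6} → only 5 remains.
(4,1) = 6: row 4 has {2,3,4,5}; col 1 has {1,3,5}; box has {3,4,5} → only 6 remains.
(4,2) = 1: row 4 has {2,3,4,5,6}; col 2 has {2,3,4,5,6}; box has {3,4,5,6} → only 1 remains.
(5,1) = 2: row 5 has {1,3,4,5,6}; col 1 has {1,3,5,6}; box has {1,3,4,5,6} → only 2 remains.
(2,1) = 4: row 2 has {1,2,3,5,6}; col 1 has {1,2,3,5,6}; box has {1,2,3,5,6} → only 4 remains.

463215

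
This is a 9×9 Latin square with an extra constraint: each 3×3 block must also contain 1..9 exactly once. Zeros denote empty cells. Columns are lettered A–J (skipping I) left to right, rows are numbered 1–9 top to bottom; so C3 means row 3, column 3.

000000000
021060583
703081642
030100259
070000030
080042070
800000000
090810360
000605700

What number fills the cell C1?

B3 = 5 (sole candidate).
D3 = 9 (sole candidate).
E4 = 7 (sole candidate).
D5 = 5 (sole candidate).
E5 = 9 (sole candidate).
D6 = 3 (sole candidate).
G6 = 1 (sole candidate).
J6 = 6 (sole candidate).
G1 = 9 (sole candidate).
H1 = 1 (sole candidate).
J1 = 7 (sole candidate).
G7 = 4 (sole candidate).
J8 = 5 (sole candidate).
G5 = 8 (sole candidate).
J5 = 4 (sole candidate).
J7 = 1 (sole candidate).
J9 = 8 (sole candidate).
F5 = 6 (sole candidate).
B7 = 6 (sole candidate).
B1 = 4 (sole candidate).
D1 = 2 (sole candidate).
F1 = 3 (sole candidate).
A2 = 9 (sole candidate).
F4 = 8 (sole candidate).
C5 = 2 (sole candidate).
A6 = 5 (sole candidate).
C6 = 9 (sole candidate).
D7 = 7 (sole candidate).
F7 = 9 (sole candidate).
H7 = 2 (sole candidate).
F8 = 4 (sole candidate).
B9 = 1 (sole candidate).
C9 = 4 (sole candidate).
H9 = 9 (sole candidate).
A1 = 6 (sole candidate).
C1 = 8: row 1 has {1,2,3,4,6,7,9}; col 3 has {1,2,3,4,9}; box has {1,2,3,4,5,6,7,9} → only 8 remains.

8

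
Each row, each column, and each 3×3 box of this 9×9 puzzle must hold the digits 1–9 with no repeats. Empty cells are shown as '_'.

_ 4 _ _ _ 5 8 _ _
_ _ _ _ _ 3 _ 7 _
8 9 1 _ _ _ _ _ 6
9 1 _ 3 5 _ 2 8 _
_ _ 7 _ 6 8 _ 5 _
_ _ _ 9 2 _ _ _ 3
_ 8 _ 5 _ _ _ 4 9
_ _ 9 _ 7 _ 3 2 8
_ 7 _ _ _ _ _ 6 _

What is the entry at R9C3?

R3C5 = 4 (sole candidate).
R3C7 = 5 (sole candidate).
R3C8 = 3 (sole candidate).
R6C8 = 1 (sole candidate).
R9C7 = 1 (sole candidate).
R9C9 = 5 (sole candidate).
R1C8 = 9 (sole candidate).
R2C7 = 4 (sole candidate).
R5C7 = 9 (sole candidate).
R5C9 = 4 (sole candidate).
R7C7 = 7 (sole candidate).
R1C5 = 1 (sole candidate).
R1C9 = 2 (sole candidate).
R2C9 = 1 (sole candidate).
R4C9 = 7 (sole candidate).
R5C4 = 1 (sole candidate).
R6C7 = 6 (sole candidate).
R7C5 = 3 (sole candidate).
R4C6 = 4 (sole candidate).
R6C2 = 5 (sole candidate).
R6C6 = 7 (sole candidate).
R8C2 = 6 (sole candidate).
R8C4 = 4 (sole candidate).
R8C6 = 1 (sole candidate).
R2C2 = 2 (sole candidate).
R3C6 = 2 (sole candidate).
R4C3 = 6 (sole candidate).
R5C2 = 3 (sole candidate).
R6C1 = 4 (sole candidate).
R6C3 = 8 (sole candidate).
R7C3 = 2 (sole candidate).
R7C6 = 6 (sole candidate).
R8C1 = 5 (sole candidate).
R9C1 = 3 (sole candidate).
R9C3 = 4: row 9 has {1,3,5,6,7}; col 3 has {1,2,6,7,8,9}; box has {2,3,5,6,7,8,9} → only 4 remains.

4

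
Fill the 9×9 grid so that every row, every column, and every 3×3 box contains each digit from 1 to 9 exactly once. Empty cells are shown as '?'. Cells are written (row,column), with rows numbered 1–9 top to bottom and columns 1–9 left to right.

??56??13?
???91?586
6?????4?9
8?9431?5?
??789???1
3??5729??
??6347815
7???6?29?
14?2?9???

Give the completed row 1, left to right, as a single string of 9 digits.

(3,4) = 7 (sole candidate).
(3,8) = 2 (sole candidate).
(5,6) = 6 (sole candidate).
(5,7) = 3 (sole candidate).
(5,8) = 4 (sole candidate).
(6,8) = 6 (sole candidate).
(6,9) = 8 (sole candidate).
(8,4) = 1 (sole candidate).
(9,8) = 7 (sole candidate).
(9,9) = 3 (sole candidate).
(1,9) = 7: row 1 has {1,3,5,6}; col 9 has {1,3,5,6,8,9}; box has {1,2,3,4,5,6,8,9} → only 7 remains.
(4,7) = 7 (sole candidate).
(4,9) = 2 (sole candidate).
(6,2) = 1 (sole candidate).
(6,3) = 4 (sole candidate).
(8,9) = 4 (sole candidate).
(9,3) = 8 (sole candidate).
(9,5) = 5 (sole candidate).
(9,7) = 6 (sole candidate).
(3,5) = 8 (sole candidate).
(4,2) = 6 (sole candidate).
(8,3) = 3 (sole candidate).
(8,6) = 8 (sole candidate).
(1,5) = 2: row 1 has {1,3,5,6,7}; col 5 has {1,3,4,5,6,7,8,9}; box has {1,6,7,8,9} → only 2 remains.
(1,6) = 4: row 1 has {1,2,3,5,6,7}; col 6 has {1,2,6,7,8,9}; box has {1,2,6,7,8,9} → only 4 remains.
(2,3) = 2 (sole candidate).
(2,6) = 3 (sole candidate).
(3,2) = 3 (sole candidate).
(3,3) = 1 (sole candidate).
(3,6) = 5 (sole candidate).
(8,2) = 5 (sole candidate).
(1,1) = 9: row 1 has {1,2,3,4,5,6,7}; col 1 has {1,3,6,7,8}; box has {1,2,3,5,6} → only 9 remains.
(1,2) = 8: row 1 has {1,2,3,4,5,6,7,9}; col 2 has {1,3,4,5,6}; box has {1,2,3,5,6,9} → only 8 remains.

985624137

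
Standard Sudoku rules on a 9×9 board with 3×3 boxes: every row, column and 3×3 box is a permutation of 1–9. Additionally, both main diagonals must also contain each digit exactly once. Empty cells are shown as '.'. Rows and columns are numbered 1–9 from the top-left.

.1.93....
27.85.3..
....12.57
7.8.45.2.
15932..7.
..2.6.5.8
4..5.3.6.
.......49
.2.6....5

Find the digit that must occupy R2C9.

R1C8 = 8 (sole candidate).
R3C4 = 4 (sole candidate).
R4C4 = 1 (sole candidate).
R5C6 = 8 (sole candidate).
R6C1 = 3 (sole candidate).
R6C2 = 4 (sole candidate).
R6C4 = 7 (sole candidate).
R6C6 = 9 (sole candidate).
R6C8 = 1 (sole candidate).
R7C3 = 1 (sole candidate).
R7C7 = 8 (sole candidate).
R7C9 = 2 (sole candidate).
R8C4 = 2 (sole candidate).
R9C8 = 3 (sole candidate).
R1C1 = 6 (sole candidate).
R1C6 = 7 (sole candidate).
R1C9 = 4 (sole candidate).
R2C3 = 4 (sole candidate).
R2C6 = 6 (sole candidate).
R2C8 = 9 (sole candidate).
R2C9 = 1: row 2 has {2,3,4,5,6,7,8,9}; col 9 has {2,4,5,7,8,9}; box has {3,4,5,7,8,9} → only 1 remains.

1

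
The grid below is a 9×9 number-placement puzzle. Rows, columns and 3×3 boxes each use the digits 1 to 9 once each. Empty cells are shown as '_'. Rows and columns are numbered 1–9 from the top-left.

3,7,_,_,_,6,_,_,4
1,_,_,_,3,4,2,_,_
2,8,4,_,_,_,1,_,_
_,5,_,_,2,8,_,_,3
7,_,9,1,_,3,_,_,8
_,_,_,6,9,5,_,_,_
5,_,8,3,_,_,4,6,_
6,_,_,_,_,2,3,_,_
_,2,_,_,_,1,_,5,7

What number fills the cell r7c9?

r1c3 = 5: row 1 has {3,4,6,7}; col 3 has {4,8,9}; box has {1,2,3,4,7,8} → only 5 remains.
r2c3 = 6: row 2 has {1,2,3,4}; col 3 has {4,5,8,9}; box has {1,2,3,4,5,7,8} → only 6 remains.
r4c1 = 4: row 4 has {2,3,5,8}; col 1 has {1,2,3,5,6,7}; box has {5,7,9} → only 4 remains.
r4c3 = 1: row 4 has {2,3,4,5,8}; col 3 has {4,5,6,8,9}; box has {4,5,7,9} → only 1 remains.
r4c4 = 7: row 4 has {1,2,3,4,5,8}; col 4 has {1,3,6}; box has {1,2,3,5,6,8,9} → only 7 remains.
r4c8 = 9: row 4 has {1,2,3,4,5,7,8}; col 8 has {5,6}; box has {3,8} → only 9 remains.
r5c2 = 6: row 5 has {1,3,7,8,9}; col 2 has {2,5,7,8}; box has {1,4,5,7,9} → only 6 remains.
r5c5 = 4: row 5 has {1,3,6,7,8,9}; col 5 has {2,3,9}; box has {1,2,3,5,6,7,8,9} → only 4 remains.
r5c7 = 5: row 5 has {1,3,4,6,7,8,9}; col 7 has {1,2,3,4}; box has {3,8,9} → only 5 remains.
r5c8 = 2: row 5 has {1,3,4,5,6,7,8,9}; col 8 has {5,6,9}; box has {3,5,8,9} → only 2 remains.
r6c1 = 8: row 6 has {5,6,9}; col 1 has {1,2,3,4,5,6,7}; box has {1,4,5,6,7,9} → only 8 remains.
r6c2 = 3: row 6 has {5,6,8,9}; col 2 has {2,5,6,7,8}; box has {1,4,5,6,7,8,9} → only 3 remains.
r6c3 = 2: row 6 has {3,5,6,8,9}; col 3 has {1,4,5,6,8,9}; box has {1,3,4,5,6,7,8,9} → only 2 remains.
r6c7 = 7: row 6 has {2,3,5,6,8,9}; col 7 has {1,2,3,4,5}; box has {2,3,5,8,9} → only 7 remains.
r6c9 = 1: row 6 has {2,3,5,6,7,8,9}; col 9 has {3,4,7,8}; box has {2,3,5,7,8,9} → only 1 remains.
r7c5 = 7: row 7 has {3,4,5,6,8}; col 5 has {2,3,4,9}; box has {1,2,3} → only 7 remains.
r7c6 = 9: row 7 has {3,4,5,6,7,8}; col 6 has {1,2,3,4,5,6,8}; box has {1,2,3,7} → only 9 remains.
r7c9 = 2: row 7 has {3,4,5,6,7,8,9}; col 9 has {1,3,4,7,8}; box has {3,4,5,6,7} → only 2 remains.

2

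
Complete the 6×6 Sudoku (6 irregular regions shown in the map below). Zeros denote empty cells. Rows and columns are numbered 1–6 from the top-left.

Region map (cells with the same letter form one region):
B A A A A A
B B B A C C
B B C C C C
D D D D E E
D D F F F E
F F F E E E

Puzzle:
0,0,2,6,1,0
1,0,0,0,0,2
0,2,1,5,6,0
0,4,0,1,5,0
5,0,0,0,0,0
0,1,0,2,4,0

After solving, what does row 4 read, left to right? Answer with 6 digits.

R2C5 = 3 (sole candidate).
R3C6 = 4 (sole candidate).
R5C5 = 2 (sole candidate).
R2C4 = 4 (sole candidate).
R3C1 = 3 (sole candidate).
R5C4 = 3 (sole candidate).
R6C1 = 6 (sole candidate).
R6C3 = 5 (sole candidate).
R6C6 = 3 (sole candidate).
R1C1 = 4 (sole candidate).
R1C6 = 5 (sole candidate).
R2C3 = 6 (sole candidate).
R4C1 = 2: row 4 has {1,4,5}; col 1 has {1,3,4,5,6}; region has {1,4,5} → only 2 remains.
R4C3 = 3: row 4 has {1,2,4,5}; col 3 has {1,2,5,6}; region has {1,2,4,5} → only 3 remains.
R4C6 = 6: row 4 has {1,2,3,4,5}; col 6 has {2,3,4,5}; region has {2,3,4,5} → only 6 remains.

243156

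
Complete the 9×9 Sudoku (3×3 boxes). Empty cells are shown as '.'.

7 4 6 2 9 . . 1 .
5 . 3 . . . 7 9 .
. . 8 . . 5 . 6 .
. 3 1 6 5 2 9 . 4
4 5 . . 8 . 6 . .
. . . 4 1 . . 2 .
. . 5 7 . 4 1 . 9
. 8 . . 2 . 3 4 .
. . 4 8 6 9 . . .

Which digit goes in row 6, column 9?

5

row 2, column 4 = 1 (sole candidate).
row 2, column 5 = 4 (sole candidate).
row 3, column 4 = 3 (sole candidate).
row 3, column 5 = 7 (sole candidate).
row 3, column 9 = 2 (sole candidate).
row 4, column 1 = 8 (sole candidate).
row 4, column 8 = 7 (sole candidate).
row 5, column 4 = 9 (sole candidate).
row 5, column 8 = 3 (sole candidate).
row 5, column 9 = 1 (sole candidate).
row 7, column 5 = 3 (sole candidate).
row 7, column 8 = 8 (sole candidate).
row 8, column 4 = 5 (sole candidate).
row 8, column 6 = 1 (sole candidate).
row 9, column 8 = 5 (sole candidate).
row 9, column 9 = 7 (sole candidate).
row 1, column 6 = 8 (sole candidate).
row 1, column 7 = 5 (sole candidate).
row 1, column 9 = 3 (sole candidate).
row 2, column 2 = 2 (sole candidate).
row 2, column 6 = 6 (sole candidate).
row 2, column 9 = 8 (sole candidate).
row 3, column 7 = 4 (sole candidate).
row 5, column 6 = 7 (sole candidate).
row 6, column 6 = 3 (sole candidate).
row 6, column 7 = 8 (sole candidate).
row 6, column 9 = 5: row 6 has {1,2,3,4,8}; col 9 has {1,2,3,4,7,8,9}; box has {1,2,3,4,6,7,8,9} → only 5 remains.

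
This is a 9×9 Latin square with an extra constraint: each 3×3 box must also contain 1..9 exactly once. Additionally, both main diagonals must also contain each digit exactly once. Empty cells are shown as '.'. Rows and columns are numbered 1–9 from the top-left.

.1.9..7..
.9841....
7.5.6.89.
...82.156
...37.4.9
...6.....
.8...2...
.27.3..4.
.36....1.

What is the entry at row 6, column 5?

4

row 2, column 8 = 3 (sole candidate).
row 3, column 2 = 4 (sole candidate).
row 3, column 4 = 2 (sole candidate).
row 3, column 6 = 3 (sole candidate).
row 3, column 9 = 1 (sole candidate).
row 4, column 2 = 7 (sole candidate).
row 6, column 2 = 5 (sole candidate).
row 6, column 6 = 1 (sole candidate).
row 9, column 9 = 2 (sole candidate).
row 2, column 9 = 5 (sole candidate).
row 5, column 2 = 6 (sole candidate).
row 5, column 6 = 5 (sole candidate).
row 8, column 9 = 8 (sole candidate).
row 1, column 6 = 8 (sole candidate).
row 1, column 9 = 4 (sole candidate).
row 2, column 6 = 7 (sole candidate).
row 4, column 6 = 9 (sole candidate).
row 6, column 5 = 4: row 6 has {1,5,6}; col 5 has {1,2,3,6,7}; box has {1,2,3,5,6,7,8,9} → only 4 remains.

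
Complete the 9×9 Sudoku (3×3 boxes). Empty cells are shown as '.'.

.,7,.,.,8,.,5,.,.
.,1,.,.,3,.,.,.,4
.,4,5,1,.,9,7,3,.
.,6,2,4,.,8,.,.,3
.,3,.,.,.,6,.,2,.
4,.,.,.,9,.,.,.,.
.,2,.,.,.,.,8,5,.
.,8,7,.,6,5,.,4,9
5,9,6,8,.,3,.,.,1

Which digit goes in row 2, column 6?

row 3, column 5 = 2: row 3 has {1,3,4,5,7,9}; col 5 has {3,6,8,9}; box has {1,3,8,9} → only 2 remains.
row 6, column 2 = 5: row 6 has {4,9}; col 2 has {1,2,3,4,6,7,8,9}; box has {2,3,4,6} → only 5 remains.
row 8, column 4 = 2: row 8 has {4,5,6,7,8,9}; col 4 has {1,4,8}; box has {3,5,6,8} → only 2 remains.
row 8, column 7 = 3: row 8 has {2,4,5,6,7,8,9}; col 7 has {5,7,8}; box has {1,4,5,8,9} → only 3 remains.
row 9, column 7 = 2: row 9 has {1,3,5,6,8,9}; col 7 has {3,5,7,8}; box has {1,3,4,5,8,9} → only 2 remains.
row 9, column 8 = 7: row 9 has {1,2,3,5,6,8,9}; col 8 has {2,3,4,5}; box has {1,2,3,4,5,8,9} → only 7 remains.
row 1, column 4 = 6: row 1 has {5,7,8}; col 4 has {1,2,4,8}; box has {1,2,3,8,9} → only 6 remains.
row 1, column 6 = 4: row 1 has {5,6,7,8}; col 6 has {3,5,6,8,9}; box has {1,2,3,6,8,9} → only 4 remains.
row 1, column 9 = 2: row 1 has {4,5,6,7,8}; col 9 has {1,3,4,9}; box has {3,4,5,7} → only 2 remains.
row 2, column 6 = 7: row 2 has {1,3,4}; col 6 has {3,4,5,6,8,9}; box has {1,2,3,4,6,8,9} → only 7 remains.

7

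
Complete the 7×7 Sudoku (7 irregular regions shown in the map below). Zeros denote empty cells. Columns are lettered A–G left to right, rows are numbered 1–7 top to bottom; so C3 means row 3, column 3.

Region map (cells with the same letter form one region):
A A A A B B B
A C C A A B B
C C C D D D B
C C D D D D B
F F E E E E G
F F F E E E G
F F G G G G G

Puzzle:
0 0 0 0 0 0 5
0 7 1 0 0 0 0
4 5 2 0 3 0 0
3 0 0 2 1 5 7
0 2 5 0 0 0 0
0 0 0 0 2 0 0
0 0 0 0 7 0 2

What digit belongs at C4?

B4 = 6 (sole candidate).
C4 = 4: row 4 has {1,2,3,5,6,7}; col 3 has {1,2,5}; region has {1,2,3,5} → only 4 remains.

4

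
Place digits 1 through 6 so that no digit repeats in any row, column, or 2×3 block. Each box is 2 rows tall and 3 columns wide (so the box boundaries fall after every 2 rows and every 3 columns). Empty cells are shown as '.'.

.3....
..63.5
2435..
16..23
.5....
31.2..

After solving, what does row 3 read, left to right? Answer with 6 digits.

row 2, column 1 = 4 (sole candidate).
row 2, column 2 = 2 (sole candidate).
row 2, column 5 = 1 (sole candidate).
row 3, column 5 = 6: row 3 has {2,3,4,5}; col 5 has {1,2}; box has {2,3,5} → only 6 remains.
row 3, column 6 = 1: row 3 has {2,3,4,5,6}; col 6 has {3,5}; box has {2,3,5,6} → only 1 remains.

243561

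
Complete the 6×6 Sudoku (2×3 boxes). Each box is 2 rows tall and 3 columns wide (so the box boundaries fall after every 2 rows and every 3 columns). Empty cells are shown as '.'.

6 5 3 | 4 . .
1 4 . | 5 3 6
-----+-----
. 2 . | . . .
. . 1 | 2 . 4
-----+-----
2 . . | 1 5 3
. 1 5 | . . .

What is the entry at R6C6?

2

R2C3 = 2 (sole candidate).
R4C5 = 6 (sole candidate).
R5C2 = 6 (sole candidate).
R5C3 = 4 (sole candidate).
R6C1 = 3 (sole candidate).
R6C4 = 6 (sole candidate).
R6C6 = 2: row 6 has {1,3,5,6}; col 6 has {3,4,6}; box has {1,3,5,6} → only 2 remains.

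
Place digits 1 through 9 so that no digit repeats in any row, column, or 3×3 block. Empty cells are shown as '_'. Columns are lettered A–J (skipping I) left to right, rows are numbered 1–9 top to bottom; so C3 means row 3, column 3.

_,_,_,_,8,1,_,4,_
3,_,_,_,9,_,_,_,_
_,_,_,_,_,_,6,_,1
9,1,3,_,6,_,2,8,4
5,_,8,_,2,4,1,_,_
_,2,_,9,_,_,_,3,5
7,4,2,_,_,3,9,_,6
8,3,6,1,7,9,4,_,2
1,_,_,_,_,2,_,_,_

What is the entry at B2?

E6 = 1: row 6 has {2,3,5,9}; col 5 has {2,6,7,8,9}; box has {2,4,6,9} → only 1 remains.
G6 = 7: row 6 has {1,2,3,5,9}; col 7 has {1,2,4,6,9}; box has {1,2,3,4,5,8} → only 7 remains.
E7 = 5: row 7 has {2,3,4,6,7,9}; col 5 has {1,2,6,7,8,9}; box has {1,2,3,7,9} → only 5 remains.
H7 = 1: row 7 has {2,3,4,5,6,7,9}; col 8 has {3,4,8}; box has {2,4,6,9} → only 1 remains.
H8 = 5: row 8 has {1,2,3,4,6,7,8,9}; col 8 has {1,3,4,8}; box has {1,2,4,6,9} → only 5 remains.
E9 = 4: row 9 has {1,2}; col 5 has {1,2,5,6,7,8,9}; box has {1,2,3,5,7,9} → only 4 remains.
H9 = 7: row 9 has {1,2,4}; col 8 has {1,3,4,5,8}; box has {1,2,4,5,6,9} → only 7 remains.
H2 = 2: row 2 has {3,9}; col 8 has {1,3,4,5,7,8}; box has {1,4,6} → only 2 remains.
E3 = 3: row 3 has {1,6}; col 5 has {1,2,4,5,6,7,8,9}; box has {1,8,9} → only 3 remains.
H3 = 9: row 3 has {1,3,6}; col 8 has {1,2,3,4,5,7,8}; box has {1,2,4,6} → only 9 remains.
H5 = 6: row 5 has {1,2,4,5,8}; col 8 has {1,2,3,4,5,7,8,9}; box has {1,2,3,4,5,7,8} → only 6 remains.
J5 = 9: row 5 has {1,2,4,5,6,8}; col 9 has {1,2,4,5,6}; box has {1,2,3,4,5,6,7,8} → only 9 remains.
C6 = 4: row 6 has {1,2,3,5,7,9}; col 3 has {2,3,6,8}; box has {1,2,3,5,8,9} → only 4 remains.
F6 = 8: row 6 has {1,2,3,4,5,7,9}; col 6 has {1,2,3,4,9}; box has {1,2,4,6,9} → only 8 remains.
D7 = 8: row 7 has {1,2,3,4,5,6,7,9}; col 4 has {1,9}; box has {1,2,3,4,5,7,9} → only 8 remains.
D9 = 6: row 9 has {1,2,4,7}; col 4 has {1,8,9}; box has {1,2,3,4,5,7,8,9} → only 6 remains.
B5 = 7: row 5 has {1,2,4,5,6,8,9}; col 2 has {1,2,3,4}; box has {1,2,3,4,5,8,9} → only 7 remains.
D5 = 3: row 5 has {1,2,4,5,6,7,8,9}; col 4 has {1,6,8,9}; box has {1,2,4,6,8,9} → only 3 remains.
A6 = 6: row 6 has {1,2,3,4,5,7,8,9}; col 1 has {1,3,5,7,8,9}; box has {1,2,3,4,5,7,8,9} → only 6 remains.
A1 = 2: row 1 has {1,4,8}; col 1 has {1,3,5,6,7,8,9}; box has {3} → only 2 remains.
A3 = 4: row 3 has {1,3,6,9}; col 1 has {1,2,3,5,6,7,8,9}; box has {2,3} → only 4 remains.
B1 = 6: in row 1, 6 can only go here (every other open cell in that row sees a 6).
C1 = 9: in row 1, 9 can only go here (every other open cell in that row sees a 9).
C9 = 5: row 9 has {1,2,4,6,7}; col 3 has {2,3,4,6,8,9}; box has {1,2,3,4,6,7,8} → only 5 remains.
C3 = 7: row 3 has {1,3,4,6,9}; col 3 has {2,3,4,5,6,8,9}; box has {2,3,4,6,9} → only 7 remains.
F3 = 5: row 3 has {1,3,4,6,7,9}; col 6 has {1,2,3,4,8,9}; box has {1,3,8,9} → only 5 remains.
F4 = 7: row 4 has {1,2,3,4,6,8,9}; col 6 has {1,2,3,4,5,8,9}; box has {1,2,3,4,6,8,9} → only 7 remains.
B9 = 9: row 9 has {1,2,4,5,6,7}; col 2 has {1,2,3,4,6,7}; box has {1,2,3,4,5,6,7,8} → only 9 remains.
D1 = 7: row 1 has {1,2,4,6,8,9}; col 4 has {1,3,6,8,9}; box has {1,3,5,8,9} → only 7 remains.
J1 = 3: row 1 has {1,2,4,6,7,8,9}; col 9 has {1,2,4,5,6,9}; box has {1,2,4,6,9} → only 3 remains.
C2 = 1: row 2 has {2,3,9}; col 3 has {2,3,4,5,6,7,8,9}; box has {2,3,4,6,7,9} → only 1 remains.
D2 = 4: row 2 has {1,2,3,9}; col 4 has {1,3,6,7,8,9}; box has {1,3,5,7,8,9} → only 4 remains.
F2 = 6: row 2 has {1,2,3,4,9}; col 6 has {1,2,3,4,5,7,8,9}; box has {1,3,4,5,7,8,9} → only 6 remains.
B3 = 8: row 3 has {1,3,4,5,6,7,9}; col 2 has {1,2,3,4,6,7,9}; box has {1,2,3,4,6,7,9} → only 8 remains.
D3 = 2: row 3 has {1,3,4,5,6,7,8,9}; col 4 has {1,3,4,6,7,8,9}; box has {1,3,4,5,6,7,8,9} → only 2 remains.
D4 = 5: row 4 has {1,2,3,4,6,7,8,9}; col 4 has {1,2,3,4,6,7,8,9}; box has {1,2,3,4,6,7,8,9} → only 5 remains.
J9 = 8: row 9 has {1,2,4,5,6,7,9}; col 9 has {1,2,3,4,5,6,9}; box has {1,2,4,5,6,7,9} → only 8 remains.
G1 = 5: row 1 has {1,2,3,4,6,7,8,9}; col 7 has {1,2,4,6,7,9}; box has {1,2,3,4,6,9} → only 5 remains.
B2 = 5: row 2 has {1,2,3,4,6,9}; col 2 has {1,2,3,4,6,7,8,9}; box has {1,2,3,4,6,7,8,9} → only 5 remains.

5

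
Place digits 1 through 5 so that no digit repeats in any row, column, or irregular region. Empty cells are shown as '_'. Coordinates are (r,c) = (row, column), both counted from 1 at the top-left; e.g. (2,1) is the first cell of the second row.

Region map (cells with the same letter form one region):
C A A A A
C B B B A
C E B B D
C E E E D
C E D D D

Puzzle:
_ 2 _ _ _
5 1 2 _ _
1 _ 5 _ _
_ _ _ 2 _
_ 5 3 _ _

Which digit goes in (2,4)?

(3,5) = 2: in row 3, 2 can only go here (every other open cell in that row sees a 2).
(4,5) = 5: in row 4, 5 can only go here (every other open cell in that row sees a 5).
(1,4) = 5: in row 1, 5 can only go here (every other open cell in that row sees a 5).
(4,3) = 1: in row 4, 1 can only go here (every other open cell in that row sees a 1).
(1,3) = 4: row 1 has {2,5}; col 3 has {1,2,3,5}; region has {2,5} → only 4 remains.
(2,5) = 3: row 2 has {1,2,5}; col 5 has {2,5}; region has {2,4,5} → only 3 remains.
(1,1) = 3: row 1 has {2,4,5}; col 1 has {1,5}; region has {1,5} → only 3 remains.
(1,5) = 1: row 1 has {2,3,4,5}; col 5 has {2,3,5}; region has {2,3,4,5} → only 1 remains.
(2,4) = 4: row 2 has {1,2,3,5}; col 4 has {2,5}; region has {1,2,5} → only 4 remains.

4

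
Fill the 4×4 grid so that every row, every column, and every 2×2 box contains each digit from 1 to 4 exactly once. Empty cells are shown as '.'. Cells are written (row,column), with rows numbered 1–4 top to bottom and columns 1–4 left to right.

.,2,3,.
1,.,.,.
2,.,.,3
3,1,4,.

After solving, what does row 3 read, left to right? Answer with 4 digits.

2413

(1,1) = 4: row 1 has {2,3}; col 1 has {1,2,3}; box has {1,2} → only 4 remains.
(1,4) = 1: row 1 has {2,3,4}; col 4 has {3}; box has {3} → only 1 remains.
(2,2) = 3: row 2 has {1}; col 2 has {1,2}; box has {1,2,4} → only 3 remains.
(2,3) = 2: row 2 has {1,3}; col 3 has {3,4}; box has {1,3} → only 2 remains.
(2,4) = 4: row 2 has {1,2,3}; col 4 has {1,3}; box has {1,2,3} → only 4 remains.
(3,2) = 4: row 3 has {2,3}; col 2 has {1,2,3}; box has {1,2,3} → only 4 remains.
(3,3) = 1: row 3 has {2,3,4}; col 3 has {2,3,4}; box has {3,4} → only 1 remains.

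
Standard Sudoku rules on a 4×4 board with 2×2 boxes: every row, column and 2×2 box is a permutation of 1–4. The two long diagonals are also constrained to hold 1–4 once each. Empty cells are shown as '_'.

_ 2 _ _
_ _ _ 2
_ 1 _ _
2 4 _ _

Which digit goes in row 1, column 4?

row 2, column 2 = 3 (sole candidate).
row 2, column 3 = 4 (sole candidate).
row 3, column 1 = 3 (sole candidate).
row 3, column 3 = 2 (sole candidate).
row 3, column 4 = 4 (sole candidate).
row 4, column 4 = 1 (sole candidate).
row 1, column 1 = 4 (sole candidate).
row 1, column 4 = 3: row 1 has {2,4}; col 4 has {1,2,4}; box has {2,4}; anti-diagonal has {1,2,4} → only 3 remains.

3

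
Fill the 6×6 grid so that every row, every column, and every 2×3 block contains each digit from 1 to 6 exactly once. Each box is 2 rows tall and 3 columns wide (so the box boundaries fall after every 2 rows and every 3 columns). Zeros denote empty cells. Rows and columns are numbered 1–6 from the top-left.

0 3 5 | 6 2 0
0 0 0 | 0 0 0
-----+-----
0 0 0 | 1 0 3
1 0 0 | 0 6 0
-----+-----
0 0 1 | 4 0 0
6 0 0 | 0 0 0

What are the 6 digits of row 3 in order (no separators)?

562143

row 1, column 1 = 4: row 1 has {2,3,5,6}; col 1 has {1,6}; box has {3,5} → only 4 remains.
row 1, column 6 = 1: row 1 has {2,3,4,5,6}; col 6 has {3}; box has {2,6} → only 1 remains.
row 2, column 1 = 2: row 2 has {}; col 1 has {1,4,6}; box has {3,4,5} → only 2 remains.
row 2, column 3 = 6: row 2 has {2}; col 3 has {1,5}; box has {2,3,4,5} → only 6 remains.
row 3, column 1 = 5: row 3 has {1,3}; col 1 has {1,2,4,6}; box has {1} → only 5 remains.
row 3, column 5 = 4: row 3 has {1,3,5}; col 5 has {2,6}; box has {1,3,6} → only 4 remains.
row 5, column 1 = 3: row 5 has {1,4}; col 1 has {1,2,4,5,6}; box has {1,6} → only 3 remains.
row 5, column 5 = 5: row 5 has {1,3,4}; col 5 has {2,4,6}; box has {4} → only 5 remains.
row 6, column 6 = 2: row 6 has {6}; col 6 has {1,3}; box has {4,5} → only 2 remains.
row 2, column 2 = 1: row 2 has {2,6}; col 2 has {3}; box has {2,3,4,5,6} → only 1 remains.
row 2, column 5 = 3: row 2 has {1,2,6}; col 5 has {2,4,5,6}; box has {1,2,6} → only 3 remains.
row 3, column 3 = 2: row 3 has {1,3,4,5}; col 3 has {1,5,6}; box has {1,5} → only 2 remains.
row 4, column 2 = 4: row 4 has {1,6}; col 2 has {1,3}; box has {1,2,5} → only 4 remains.
row 4, column 3 = 3: row 4 has {1,4,6}; col 3 has {1,2,5,6}; box has {1,2,4,5} → only 3 remains.
row 4, column 6 = 5: row 4 has {1,3,4,6}; col 6 has {1,2,3}; box has {1,3,4,6} → only 5 remains.
row 5, column 2 = 2: row 5 has {1,3,4,5}; col 2 has {1,3,4}; box has {1,3,6} → only 2 remains.
row 5, column 6 = 6: row 5 has {1,2,3,4,5}; col 6 has {1,2,3,5}; box has {2,4,5} → only 6 remains.
row 6, column 2 = 5: row 6 has {2,6}; col 2 has {1,2,3,4}; box has {1,2,3,6} → only 5 remains.
row 6, column 3 = 4: row 6 has {2,5,6}; col 3 has {1,2,3,5,6}; box has {1,2,3,5,6} → only 4 remains.
row 6, column 4 = 3: row 6 has {2,4,5,6}; col 4 has {1,4,6}; box has {2,4,5,6} → only 3 remains.
row 6, column 5 = 1: row 6 has {2,3,4,5,6}; col 5 has {2,3,4,5,6}; box has {2,3,4,5,6} → only 1 remains.
row 2, column 4 = 5: row 2 has {1,2,3,6}; col 4 has {1,3,4,6}; box has {1,2,3,6} → only 5 remains.
row 2, column 6 = 4: row 2 has {1,2,3,5,6}; col 6 has {1,2,3,5,6}; box has {1,2,3,5,6} → only 4 remains.
row 3, column 2 = 6: row 3 has {1,2,3,4,5}; col 2 has {1,2,3,4,5}; box has {1,2,3,4,5} → only 6 remains.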